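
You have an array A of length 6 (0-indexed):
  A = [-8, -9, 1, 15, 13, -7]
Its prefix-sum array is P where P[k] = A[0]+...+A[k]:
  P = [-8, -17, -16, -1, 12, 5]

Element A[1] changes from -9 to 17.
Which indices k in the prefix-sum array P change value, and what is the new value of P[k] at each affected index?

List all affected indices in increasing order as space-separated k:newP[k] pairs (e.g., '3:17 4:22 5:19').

P[k] = A[0] + ... + A[k]
P[k] includes A[1] iff k >= 1
Affected indices: 1, 2, ..., 5; delta = 26
  P[1]: -17 + 26 = 9
  P[2]: -16 + 26 = 10
  P[3]: -1 + 26 = 25
  P[4]: 12 + 26 = 38
  P[5]: 5 + 26 = 31

Answer: 1:9 2:10 3:25 4:38 5:31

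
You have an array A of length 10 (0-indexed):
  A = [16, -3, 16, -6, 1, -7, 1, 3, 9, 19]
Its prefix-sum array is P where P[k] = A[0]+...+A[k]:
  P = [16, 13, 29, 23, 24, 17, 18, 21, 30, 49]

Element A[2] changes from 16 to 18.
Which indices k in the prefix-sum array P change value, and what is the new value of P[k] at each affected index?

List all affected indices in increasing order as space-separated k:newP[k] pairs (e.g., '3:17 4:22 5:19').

P[k] = A[0] + ... + A[k]
P[k] includes A[2] iff k >= 2
Affected indices: 2, 3, ..., 9; delta = 2
  P[2]: 29 + 2 = 31
  P[3]: 23 + 2 = 25
  P[4]: 24 + 2 = 26
  P[5]: 17 + 2 = 19
  P[6]: 18 + 2 = 20
  P[7]: 21 + 2 = 23
  P[8]: 30 + 2 = 32
  P[9]: 49 + 2 = 51

Answer: 2:31 3:25 4:26 5:19 6:20 7:23 8:32 9:51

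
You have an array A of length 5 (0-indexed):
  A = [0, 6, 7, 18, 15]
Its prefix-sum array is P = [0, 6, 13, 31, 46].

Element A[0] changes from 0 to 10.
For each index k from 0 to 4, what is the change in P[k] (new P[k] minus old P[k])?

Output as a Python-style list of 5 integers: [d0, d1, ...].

Element change: A[0] 0 -> 10, delta = 10
For k < 0: P[k] unchanged, delta_P[k] = 0
For k >= 0: P[k] shifts by exactly 10
Delta array: [10, 10, 10, 10, 10]

Answer: [10, 10, 10, 10, 10]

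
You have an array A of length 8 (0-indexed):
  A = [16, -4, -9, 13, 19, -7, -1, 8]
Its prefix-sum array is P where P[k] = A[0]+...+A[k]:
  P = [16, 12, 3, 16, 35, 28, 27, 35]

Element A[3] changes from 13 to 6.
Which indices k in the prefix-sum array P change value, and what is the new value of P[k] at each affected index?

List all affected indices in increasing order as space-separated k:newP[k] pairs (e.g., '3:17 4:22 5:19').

Answer: 3:9 4:28 5:21 6:20 7:28

Derivation:
P[k] = A[0] + ... + A[k]
P[k] includes A[3] iff k >= 3
Affected indices: 3, 4, ..., 7; delta = -7
  P[3]: 16 + -7 = 9
  P[4]: 35 + -7 = 28
  P[5]: 28 + -7 = 21
  P[6]: 27 + -7 = 20
  P[7]: 35 + -7 = 28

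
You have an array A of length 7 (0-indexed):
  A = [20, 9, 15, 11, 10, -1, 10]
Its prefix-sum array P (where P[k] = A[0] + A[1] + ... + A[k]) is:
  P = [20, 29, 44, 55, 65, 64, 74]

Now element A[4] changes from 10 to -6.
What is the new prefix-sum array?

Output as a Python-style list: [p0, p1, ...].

Answer: [20, 29, 44, 55, 49, 48, 58]

Derivation:
Change: A[4] 10 -> -6, delta = -16
P[k] for k < 4: unchanged (A[4] not included)
P[k] for k >= 4: shift by delta = -16
  P[0] = 20 + 0 = 20
  P[1] = 29 + 0 = 29
  P[2] = 44 + 0 = 44
  P[3] = 55 + 0 = 55
  P[4] = 65 + -16 = 49
  P[5] = 64 + -16 = 48
  P[6] = 74 + -16 = 58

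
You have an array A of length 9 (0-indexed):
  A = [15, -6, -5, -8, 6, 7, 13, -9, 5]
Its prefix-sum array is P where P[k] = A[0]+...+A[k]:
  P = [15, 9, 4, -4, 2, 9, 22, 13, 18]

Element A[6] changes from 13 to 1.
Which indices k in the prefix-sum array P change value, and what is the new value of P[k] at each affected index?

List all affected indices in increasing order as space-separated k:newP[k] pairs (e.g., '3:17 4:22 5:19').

P[k] = A[0] + ... + A[k]
P[k] includes A[6] iff k >= 6
Affected indices: 6, 7, ..., 8; delta = -12
  P[6]: 22 + -12 = 10
  P[7]: 13 + -12 = 1
  P[8]: 18 + -12 = 6

Answer: 6:10 7:1 8:6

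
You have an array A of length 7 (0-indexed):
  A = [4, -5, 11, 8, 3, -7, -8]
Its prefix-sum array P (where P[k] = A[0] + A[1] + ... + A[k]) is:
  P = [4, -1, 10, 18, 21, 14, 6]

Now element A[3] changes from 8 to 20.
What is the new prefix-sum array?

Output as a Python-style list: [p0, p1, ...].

Change: A[3] 8 -> 20, delta = 12
P[k] for k < 3: unchanged (A[3] not included)
P[k] for k >= 3: shift by delta = 12
  P[0] = 4 + 0 = 4
  P[1] = -1 + 0 = -1
  P[2] = 10 + 0 = 10
  P[3] = 18 + 12 = 30
  P[4] = 21 + 12 = 33
  P[5] = 14 + 12 = 26
  P[6] = 6 + 12 = 18

Answer: [4, -1, 10, 30, 33, 26, 18]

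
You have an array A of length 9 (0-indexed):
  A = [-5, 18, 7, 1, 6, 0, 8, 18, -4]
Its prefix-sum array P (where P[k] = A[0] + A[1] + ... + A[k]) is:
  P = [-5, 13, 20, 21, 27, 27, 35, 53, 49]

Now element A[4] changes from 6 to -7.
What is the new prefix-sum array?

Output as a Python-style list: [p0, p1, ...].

Answer: [-5, 13, 20, 21, 14, 14, 22, 40, 36]

Derivation:
Change: A[4] 6 -> -7, delta = -13
P[k] for k < 4: unchanged (A[4] not included)
P[k] for k >= 4: shift by delta = -13
  P[0] = -5 + 0 = -5
  P[1] = 13 + 0 = 13
  P[2] = 20 + 0 = 20
  P[3] = 21 + 0 = 21
  P[4] = 27 + -13 = 14
  P[5] = 27 + -13 = 14
  P[6] = 35 + -13 = 22
  P[7] = 53 + -13 = 40
  P[8] = 49 + -13 = 36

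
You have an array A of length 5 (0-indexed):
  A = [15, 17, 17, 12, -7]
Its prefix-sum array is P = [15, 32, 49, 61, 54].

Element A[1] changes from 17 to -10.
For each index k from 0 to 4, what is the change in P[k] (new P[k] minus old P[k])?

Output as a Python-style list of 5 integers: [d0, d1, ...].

Answer: [0, -27, -27, -27, -27]

Derivation:
Element change: A[1] 17 -> -10, delta = -27
For k < 1: P[k] unchanged, delta_P[k] = 0
For k >= 1: P[k] shifts by exactly -27
Delta array: [0, -27, -27, -27, -27]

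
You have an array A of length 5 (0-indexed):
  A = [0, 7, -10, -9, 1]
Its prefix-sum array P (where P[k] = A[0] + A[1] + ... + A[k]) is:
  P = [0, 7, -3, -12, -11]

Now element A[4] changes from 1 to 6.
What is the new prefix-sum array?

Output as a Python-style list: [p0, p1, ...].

Answer: [0, 7, -3, -12, -6]

Derivation:
Change: A[4] 1 -> 6, delta = 5
P[k] for k < 4: unchanged (A[4] not included)
P[k] for k >= 4: shift by delta = 5
  P[0] = 0 + 0 = 0
  P[1] = 7 + 0 = 7
  P[2] = -3 + 0 = -3
  P[3] = -12 + 0 = -12
  P[4] = -11 + 5 = -6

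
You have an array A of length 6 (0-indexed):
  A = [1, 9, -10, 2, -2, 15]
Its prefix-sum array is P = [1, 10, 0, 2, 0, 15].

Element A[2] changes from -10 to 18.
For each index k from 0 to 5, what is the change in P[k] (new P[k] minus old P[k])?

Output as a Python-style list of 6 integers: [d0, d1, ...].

Answer: [0, 0, 28, 28, 28, 28]

Derivation:
Element change: A[2] -10 -> 18, delta = 28
For k < 2: P[k] unchanged, delta_P[k] = 0
For k >= 2: P[k] shifts by exactly 28
Delta array: [0, 0, 28, 28, 28, 28]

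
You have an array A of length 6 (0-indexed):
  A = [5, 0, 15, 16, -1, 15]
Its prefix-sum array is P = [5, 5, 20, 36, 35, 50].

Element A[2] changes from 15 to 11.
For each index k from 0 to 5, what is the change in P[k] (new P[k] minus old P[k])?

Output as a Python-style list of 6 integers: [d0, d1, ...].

Answer: [0, 0, -4, -4, -4, -4]

Derivation:
Element change: A[2] 15 -> 11, delta = -4
For k < 2: P[k] unchanged, delta_P[k] = 0
For k >= 2: P[k] shifts by exactly -4
Delta array: [0, 0, -4, -4, -4, -4]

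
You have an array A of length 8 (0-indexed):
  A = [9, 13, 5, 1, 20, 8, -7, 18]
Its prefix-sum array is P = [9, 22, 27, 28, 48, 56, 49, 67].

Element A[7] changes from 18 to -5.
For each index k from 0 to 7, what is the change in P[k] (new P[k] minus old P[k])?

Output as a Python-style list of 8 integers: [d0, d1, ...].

Element change: A[7] 18 -> -5, delta = -23
For k < 7: P[k] unchanged, delta_P[k] = 0
For k >= 7: P[k] shifts by exactly -23
Delta array: [0, 0, 0, 0, 0, 0, 0, -23]

Answer: [0, 0, 0, 0, 0, 0, 0, -23]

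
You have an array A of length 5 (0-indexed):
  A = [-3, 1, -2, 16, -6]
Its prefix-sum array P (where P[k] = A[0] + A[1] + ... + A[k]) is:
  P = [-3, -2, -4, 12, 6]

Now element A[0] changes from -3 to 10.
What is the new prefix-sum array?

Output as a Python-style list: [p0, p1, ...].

Change: A[0] -3 -> 10, delta = 13
P[k] for k < 0: unchanged (A[0] not included)
P[k] for k >= 0: shift by delta = 13
  P[0] = -3 + 13 = 10
  P[1] = -2 + 13 = 11
  P[2] = -4 + 13 = 9
  P[3] = 12 + 13 = 25
  P[4] = 6 + 13 = 19

Answer: [10, 11, 9, 25, 19]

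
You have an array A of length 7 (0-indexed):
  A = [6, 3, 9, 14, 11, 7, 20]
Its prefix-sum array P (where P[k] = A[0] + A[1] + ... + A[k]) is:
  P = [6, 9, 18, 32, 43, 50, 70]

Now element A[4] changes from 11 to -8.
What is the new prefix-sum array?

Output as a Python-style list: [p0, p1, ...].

Answer: [6, 9, 18, 32, 24, 31, 51]

Derivation:
Change: A[4] 11 -> -8, delta = -19
P[k] for k < 4: unchanged (A[4] not included)
P[k] for k >= 4: shift by delta = -19
  P[0] = 6 + 0 = 6
  P[1] = 9 + 0 = 9
  P[2] = 18 + 0 = 18
  P[3] = 32 + 0 = 32
  P[4] = 43 + -19 = 24
  P[5] = 50 + -19 = 31
  P[6] = 70 + -19 = 51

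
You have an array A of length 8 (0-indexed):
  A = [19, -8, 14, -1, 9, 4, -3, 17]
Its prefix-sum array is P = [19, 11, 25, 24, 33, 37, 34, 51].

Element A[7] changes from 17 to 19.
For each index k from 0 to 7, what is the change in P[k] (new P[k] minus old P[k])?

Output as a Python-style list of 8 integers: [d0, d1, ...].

Answer: [0, 0, 0, 0, 0, 0, 0, 2]

Derivation:
Element change: A[7] 17 -> 19, delta = 2
For k < 7: P[k] unchanged, delta_P[k] = 0
For k >= 7: P[k] shifts by exactly 2
Delta array: [0, 0, 0, 0, 0, 0, 0, 2]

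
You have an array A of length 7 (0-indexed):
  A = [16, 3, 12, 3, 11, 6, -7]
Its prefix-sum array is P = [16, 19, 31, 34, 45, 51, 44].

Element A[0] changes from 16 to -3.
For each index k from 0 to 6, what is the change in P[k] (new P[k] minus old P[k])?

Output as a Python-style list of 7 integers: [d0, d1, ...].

Element change: A[0] 16 -> -3, delta = -19
For k < 0: P[k] unchanged, delta_P[k] = 0
For k >= 0: P[k] shifts by exactly -19
Delta array: [-19, -19, -19, -19, -19, -19, -19]

Answer: [-19, -19, -19, -19, -19, -19, -19]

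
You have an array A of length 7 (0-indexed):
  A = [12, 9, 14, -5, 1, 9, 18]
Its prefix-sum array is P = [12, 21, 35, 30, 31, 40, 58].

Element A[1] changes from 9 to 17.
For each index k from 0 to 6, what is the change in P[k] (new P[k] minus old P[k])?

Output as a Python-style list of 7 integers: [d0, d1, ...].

Element change: A[1] 9 -> 17, delta = 8
For k < 1: P[k] unchanged, delta_P[k] = 0
For k >= 1: P[k] shifts by exactly 8
Delta array: [0, 8, 8, 8, 8, 8, 8]

Answer: [0, 8, 8, 8, 8, 8, 8]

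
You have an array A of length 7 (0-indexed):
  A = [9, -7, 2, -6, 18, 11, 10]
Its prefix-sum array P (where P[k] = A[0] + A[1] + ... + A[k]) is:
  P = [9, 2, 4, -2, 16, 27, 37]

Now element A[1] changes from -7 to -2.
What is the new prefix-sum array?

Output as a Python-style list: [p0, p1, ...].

Answer: [9, 7, 9, 3, 21, 32, 42]

Derivation:
Change: A[1] -7 -> -2, delta = 5
P[k] for k < 1: unchanged (A[1] not included)
P[k] for k >= 1: shift by delta = 5
  P[0] = 9 + 0 = 9
  P[1] = 2 + 5 = 7
  P[2] = 4 + 5 = 9
  P[3] = -2 + 5 = 3
  P[4] = 16 + 5 = 21
  P[5] = 27 + 5 = 32
  P[6] = 37 + 5 = 42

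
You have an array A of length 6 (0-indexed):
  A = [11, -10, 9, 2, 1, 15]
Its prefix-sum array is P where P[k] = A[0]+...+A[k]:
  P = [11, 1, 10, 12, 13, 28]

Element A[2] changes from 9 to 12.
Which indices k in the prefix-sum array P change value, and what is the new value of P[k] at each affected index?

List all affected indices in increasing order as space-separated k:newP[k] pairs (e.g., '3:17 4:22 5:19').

Answer: 2:13 3:15 4:16 5:31

Derivation:
P[k] = A[0] + ... + A[k]
P[k] includes A[2] iff k >= 2
Affected indices: 2, 3, ..., 5; delta = 3
  P[2]: 10 + 3 = 13
  P[3]: 12 + 3 = 15
  P[4]: 13 + 3 = 16
  P[5]: 28 + 3 = 31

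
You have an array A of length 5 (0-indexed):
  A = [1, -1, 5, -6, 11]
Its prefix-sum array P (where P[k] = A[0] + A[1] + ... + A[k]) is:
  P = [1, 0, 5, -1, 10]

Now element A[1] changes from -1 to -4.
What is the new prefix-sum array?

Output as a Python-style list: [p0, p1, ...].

Change: A[1] -1 -> -4, delta = -3
P[k] for k < 1: unchanged (A[1] not included)
P[k] for k >= 1: shift by delta = -3
  P[0] = 1 + 0 = 1
  P[1] = 0 + -3 = -3
  P[2] = 5 + -3 = 2
  P[3] = -1 + -3 = -4
  P[4] = 10 + -3 = 7

Answer: [1, -3, 2, -4, 7]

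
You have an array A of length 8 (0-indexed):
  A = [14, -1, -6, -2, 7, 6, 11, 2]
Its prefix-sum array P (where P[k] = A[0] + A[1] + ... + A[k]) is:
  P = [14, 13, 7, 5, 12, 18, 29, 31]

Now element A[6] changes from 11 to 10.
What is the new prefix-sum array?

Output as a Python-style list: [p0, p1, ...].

Change: A[6] 11 -> 10, delta = -1
P[k] for k < 6: unchanged (A[6] not included)
P[k] for k >= 6: shift by delta = -1
  P[0] = 14 + 0 = 14
  P[1] = 13 + 0 = 13
  P[2] = 7 + 0 = 7
  P[3] = 5 + 0 = 5
  P[4] = 12 + 0 = 12
  P[5] = 18 + 0 = 18
  P[6] = 29 + -1 = 28
  P[7] = 31 + -1 = 30

Answer: [14, 13, 7, 5, 12, 18, 28, 30]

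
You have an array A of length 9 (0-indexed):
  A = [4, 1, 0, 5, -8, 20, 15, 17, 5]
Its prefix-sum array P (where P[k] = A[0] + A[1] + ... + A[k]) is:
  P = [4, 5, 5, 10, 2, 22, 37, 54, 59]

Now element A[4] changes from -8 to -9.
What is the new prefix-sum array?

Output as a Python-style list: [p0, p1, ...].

Change: A[4] -8 -> -9, delta = -1
P[k] for k < 4: unchanged (A[4] not included)
P[k] for k >= 4: shift by delta = -1
  P[0] = 4 + 0 = 4
  P[1] = 5 + 0 = 5
  P[2] = 5 + 0 = 5
  P[3] = 10 + 0 = 10
  P[4] = 2 + -1 = 1
  P[5] = 22 + -1 = 21
  P[6] = 37 + -1 = 36
  P[7] = 54 + -1 = 53
  P[8] = 59 + -1 = 58

Answer: [4, 5, 5, 10, 1, 21, 36, 53, 58]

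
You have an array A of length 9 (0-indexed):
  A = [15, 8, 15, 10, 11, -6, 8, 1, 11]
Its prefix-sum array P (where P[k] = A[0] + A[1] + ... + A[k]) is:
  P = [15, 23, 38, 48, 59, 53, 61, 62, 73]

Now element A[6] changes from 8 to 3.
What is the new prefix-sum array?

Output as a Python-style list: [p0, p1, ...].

Change: A[6] 8 -> 3, delta = -5
P[k] for k < 6: unchanged (A[6] not included)
P[k] for k >= 6: shift by delta = -5
  P[0] = 15 + 0 = 15
  P[1] = 23 + 0 = 23
  P[2] = 38 + 0 = 38
  P[3] = 48 + 0 = 48
  P[4] = 59 + 0 = 59
  P[5] = 53 + 0 = 53
  P[6] = 61 + -5 = 56
  P[7] = 62 + -5 = 57
  P[8] = 73 + -5 = 68

Answer: [15, 23, 38, 48, 59, 53, 56, 57, 68]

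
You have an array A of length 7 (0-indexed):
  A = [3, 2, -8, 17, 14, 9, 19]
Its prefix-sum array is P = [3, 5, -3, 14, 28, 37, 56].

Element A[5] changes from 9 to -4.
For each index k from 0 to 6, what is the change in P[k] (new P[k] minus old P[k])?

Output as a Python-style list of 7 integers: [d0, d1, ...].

Element change: A[5] 9 -> -4, delta = -13
For k < 5: P[k] unchanged, delta_P[k] = 0
For k >= 5: P[k] shifts by exactly -13
Delta array: [0, 0, 0, 0, 0, -13, -13]

Answer: [0, 0, 0, 0, 0, -13, -13]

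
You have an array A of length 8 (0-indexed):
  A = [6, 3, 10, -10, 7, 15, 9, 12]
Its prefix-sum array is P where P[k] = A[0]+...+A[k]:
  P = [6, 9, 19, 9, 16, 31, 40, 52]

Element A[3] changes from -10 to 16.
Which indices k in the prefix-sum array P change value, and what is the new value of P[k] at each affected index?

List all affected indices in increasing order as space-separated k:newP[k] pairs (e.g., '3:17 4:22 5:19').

P[k] = A[0] + ... + A[k]
P[k] includes A[3] iff k >= 3
Affected indices: 3, 4, ..., 7; delta = 26
  P[3]: 9 + 26 = 35
  P[4]: 16 + 26 = 42
  P[5]: 31 + 26 = 57
  P[6]: 40 + 26 = 66
  P[7]: 52 + 26 = 78

Answer: 3:35 4:42 5:57 6:66 7:78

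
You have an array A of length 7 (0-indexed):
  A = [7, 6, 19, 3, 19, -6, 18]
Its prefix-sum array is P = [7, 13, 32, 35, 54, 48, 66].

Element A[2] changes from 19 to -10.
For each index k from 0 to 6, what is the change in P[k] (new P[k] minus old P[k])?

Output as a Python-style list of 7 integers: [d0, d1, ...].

Element change: A[2] 19 -> -10, delta = -29
For k < 2: P[k] unchanged, delta_P[k] = 0
For k >= 2: P[k] shifts by exactly -29
Delta array: [0, 0, -29, -29, -29, -29, -29]

Answer: [0, 0, -29, -29, -29, -29, -29]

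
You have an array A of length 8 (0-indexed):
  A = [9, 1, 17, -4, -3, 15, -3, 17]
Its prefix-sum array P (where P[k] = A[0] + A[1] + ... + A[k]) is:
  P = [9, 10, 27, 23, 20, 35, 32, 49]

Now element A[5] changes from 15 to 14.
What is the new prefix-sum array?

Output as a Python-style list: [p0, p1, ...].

Change: A[5] 15 -> 14, delta = -1
P[k] for k < 5: unchanged (A[5] not included)
P[k] for k >= 5: shift by delta = -1
  P[0] = 9 + 0 = 9
  P[1] = 10 + 0 = 10
  P[2] = 27 + 0 = 27
  P[3] = 23 + 0 = 23
  P[4] = 20 + 0 = 20
  P[5] = 35 + -1 = 34
  P[6] = 32 + -1 = 31
  P[7] = 49 + -1 = 48

Answer: [9, 10, 27, 23, 20, 34, 31, 48]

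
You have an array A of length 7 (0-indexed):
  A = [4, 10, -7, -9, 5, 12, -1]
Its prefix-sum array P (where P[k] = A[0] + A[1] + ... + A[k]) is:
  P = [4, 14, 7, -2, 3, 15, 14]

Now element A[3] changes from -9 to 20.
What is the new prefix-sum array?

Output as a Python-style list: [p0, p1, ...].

Answer: [4, 14, 7, 27, 32, 44, 43]

Derivation:
Change: A[3] -9 -> 20, delta = 29
P[k] for k < 3: unchanged (A[3] not included)
P[k] for k >= 3: shift by delta = 29
  P[0] = 4 + 0 = 4
  P[1] = 14 + 0 = 14
  P[2] = 7 + 0 = 7
  P[3] = -2 + 29 = 27
  P[4] = 3 + 29 = 32
  P[5] = 15 + 29 = 44
  P[6] = 14 + 29 = 43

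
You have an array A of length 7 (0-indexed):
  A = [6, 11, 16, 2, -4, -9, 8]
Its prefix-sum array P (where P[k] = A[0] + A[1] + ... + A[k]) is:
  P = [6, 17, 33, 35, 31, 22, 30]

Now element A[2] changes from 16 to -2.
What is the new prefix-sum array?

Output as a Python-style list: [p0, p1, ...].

Answer: [6, 17, 15, 17, 13, 4, 12]

Derivation:
Change: A[2] 16 -> -2, delta = -18
P[k] for k < 2: unchanged (A[2] not included)
P[k] for k >= 2: shift by delta = -18
  P[0] = 6 + 0 = 6
  P[1] = 17 + 0 = 17
  P[2] = 33 + -18 = 15
  P[3] = 35 + -18 = 17
  P[4] = 31 + -18 = 13
  P[5] = 22 + -18 = 4
  P[6] = 30 + -18 = 12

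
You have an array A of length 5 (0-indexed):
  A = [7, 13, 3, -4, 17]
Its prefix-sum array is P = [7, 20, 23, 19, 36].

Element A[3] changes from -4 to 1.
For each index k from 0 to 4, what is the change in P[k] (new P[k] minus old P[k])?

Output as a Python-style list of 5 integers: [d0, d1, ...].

Answer: [0, 0, 0, 5, 5]

Derivation:
Element change: A[3] -4 -> 1, delta = 5
For k < 3: P[k] unchanged, delta_P[k] = 0
For k >= 3: P[k] shifts by exactly 5
Delta array: [0, 0, 0, 5, 5]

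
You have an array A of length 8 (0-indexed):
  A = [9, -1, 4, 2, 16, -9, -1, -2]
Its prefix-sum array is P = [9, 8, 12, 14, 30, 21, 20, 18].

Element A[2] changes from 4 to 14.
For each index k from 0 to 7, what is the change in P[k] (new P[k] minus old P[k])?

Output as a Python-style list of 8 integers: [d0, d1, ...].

Element change: A[2] 4 -> 14, delta = 10
For k < 2: P[k] unchanged, delta_P[k] = 0
For k >= 2: P[k] shifts by exactly 10
Delta array: [0, 0, 10, 10, 10, 10, 10, 10]

Answer: [0, 0, 10, 10, 10, 10, 10, 10]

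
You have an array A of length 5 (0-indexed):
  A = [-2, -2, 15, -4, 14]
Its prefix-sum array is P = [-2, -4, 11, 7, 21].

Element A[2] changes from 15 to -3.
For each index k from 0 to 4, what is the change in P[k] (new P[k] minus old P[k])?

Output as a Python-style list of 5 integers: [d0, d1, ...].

Answer: [0, 0, -18, -18, -18]

Derivation:
Element change: A[2] 15 -> -3, delta = -18
For k < 2: P[k] unchanged, delta_P[k] = 0
For k >= 2: P[k] shifts by exactly -18
Delta array: [0, 0, -18, -18, -18]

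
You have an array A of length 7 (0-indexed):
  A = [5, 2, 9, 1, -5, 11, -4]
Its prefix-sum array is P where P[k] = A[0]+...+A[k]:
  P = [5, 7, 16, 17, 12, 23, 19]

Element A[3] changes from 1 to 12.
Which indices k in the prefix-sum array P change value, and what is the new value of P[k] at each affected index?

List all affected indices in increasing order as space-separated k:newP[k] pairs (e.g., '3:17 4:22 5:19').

Answer: 3:28 4:23 5:34 6:30

Derivation:
P[k] = A[0] + ... + A[k]
P[k] includes A[3] iff k >= 3
Affected indices: 3, 4, ..., 6; delta = 11
  P[3]: 17 + 11 = 28
  P[4]: 12 + 11 = 23
  P[5]: 23 + 11 = 34
  P[6]: 19 + 11 = 30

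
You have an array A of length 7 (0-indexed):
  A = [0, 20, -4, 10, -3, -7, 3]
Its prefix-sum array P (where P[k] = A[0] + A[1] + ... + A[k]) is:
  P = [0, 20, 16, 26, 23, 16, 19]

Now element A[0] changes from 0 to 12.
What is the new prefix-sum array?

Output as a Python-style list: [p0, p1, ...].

Change: A[0] 0 -> 12, delta = 12
P[k] for k < 0: unchanged (A[0] not included)
P[k] for k >= 0: shift by delta = 12
  P[0] = 0 + 12 = 12
  P[1] = 20 + 12 = 32
  P[2] = 16 + 12 = 28
  P[3] = 26 + 12 = 38
  P[4] = 23 + 12 = 35
  P[5] = 16 + 12 = 28
  P[6] = 19 + 12 = 31

Answer: [12, 32, 28, 38, 35, 28, 31]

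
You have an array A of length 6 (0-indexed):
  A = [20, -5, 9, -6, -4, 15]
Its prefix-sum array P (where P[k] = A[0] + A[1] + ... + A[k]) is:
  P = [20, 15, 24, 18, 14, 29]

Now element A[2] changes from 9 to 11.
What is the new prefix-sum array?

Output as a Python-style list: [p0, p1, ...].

Answer: [20, 15, 26, 20, 16, 31]

Derivation:
Change: A[2] 9 -> 11, delta = 2
P[k] for k < 2: unchanged (A[2] not included)
P[k] for k >= 2: shift by delta = 2
  P[0] = 20 + 0 = 20
  P[1] = 15 + 0 = 15
  P[2] = 24 + 2 = 26
  P[3] = 18 + 2 = 20
  P[4] = 14 + 2 = 16
  P[5] = 29 + 2 = 31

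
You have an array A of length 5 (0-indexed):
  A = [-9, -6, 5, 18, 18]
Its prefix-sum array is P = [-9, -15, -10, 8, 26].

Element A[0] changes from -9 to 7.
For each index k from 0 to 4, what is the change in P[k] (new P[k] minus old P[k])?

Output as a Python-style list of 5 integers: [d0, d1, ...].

Answer: [16, 16, 16, 16, 16]

Derivation:
Element change: A[0] -9 -> 7, delta = 16
For k < 0: P[k] unchanged, delta_P[k] = 0
For k >= 0: P[k] shifts by exactly 16
Delta array: [16, 16, 16, 16, 16]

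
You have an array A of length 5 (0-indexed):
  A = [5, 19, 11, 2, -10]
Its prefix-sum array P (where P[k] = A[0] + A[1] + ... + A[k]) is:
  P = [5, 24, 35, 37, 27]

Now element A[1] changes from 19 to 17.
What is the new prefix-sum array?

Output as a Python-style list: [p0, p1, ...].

Change: A[1] 19 -> 17, delta = -2
P[k] for k < 1: unchanged (A[1] not included)
P[k] for k >= 1: shift by delta = -2
  P[0] = 5 + 0 = 5
  P[1] = 24 + -2 = 22
  P[2] = 35 + -2 = 33
  P[3] = 37 + -2 = 35
  P[4] = 27 + -2 = 25

Answer: [5, 22, 33, 35, 25]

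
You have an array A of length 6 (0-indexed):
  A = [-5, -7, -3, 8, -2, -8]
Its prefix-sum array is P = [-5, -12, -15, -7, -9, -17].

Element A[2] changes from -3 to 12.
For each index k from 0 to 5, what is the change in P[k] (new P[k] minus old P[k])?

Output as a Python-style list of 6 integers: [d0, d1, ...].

Element change: A[2] -3 -> 12, delta = 15
For k < 2: P[k] unchanged, delta_P[k] = 0
For k >= 2: P[k] shifts by exactly 15
Delta array: [0, 0, 15, 15, 15, 15]

Answer: [0, 0, 15, 15, 15, 15]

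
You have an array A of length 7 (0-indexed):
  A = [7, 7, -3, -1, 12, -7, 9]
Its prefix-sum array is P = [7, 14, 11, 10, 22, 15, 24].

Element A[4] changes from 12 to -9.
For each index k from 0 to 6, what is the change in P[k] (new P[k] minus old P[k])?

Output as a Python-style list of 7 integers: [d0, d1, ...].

Element change: A[4] 12 -> -9, delta = -21
For k < 4: P[k] unchanged, delta_P[k] = 0
For k >= 4: P[k] shifts by exactly -21
Delta array: [0, 0, 0, 0, -21, -21, -21]

Answer: [0, 0, 0, 0, -21, -21, -21]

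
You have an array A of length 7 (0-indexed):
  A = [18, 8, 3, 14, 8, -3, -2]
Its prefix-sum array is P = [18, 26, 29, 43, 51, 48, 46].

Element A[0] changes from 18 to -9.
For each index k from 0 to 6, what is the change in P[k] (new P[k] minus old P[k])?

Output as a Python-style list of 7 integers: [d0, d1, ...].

Element change: A[0] 18 -> -9, delta = -27
For k < 0: P[k] unchanged, delta_P[k] = 0
For k >= 0: P[k] shifts by exactly -27
Delta array: [-27, -27, -27, -27, -27, -27, -27]

Answer: [-27, -27, -27, -27, -27, -27, -27]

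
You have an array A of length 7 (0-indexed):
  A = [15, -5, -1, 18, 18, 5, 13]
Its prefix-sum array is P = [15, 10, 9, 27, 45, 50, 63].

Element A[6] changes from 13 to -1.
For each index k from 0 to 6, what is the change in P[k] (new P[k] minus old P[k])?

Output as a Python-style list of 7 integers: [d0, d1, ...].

Answer: [0, 0, 0, 0, 0, 0, -14]

Derivation:
Element change: A[6] 13 -> -1, delta = -14
For k < 6: P[k] unchanged, delta_P[k] = 0
For k >= 6: P[k] shifts by exactly -14
Delta array: [0, 0, 0, 0, 0, 0, -14]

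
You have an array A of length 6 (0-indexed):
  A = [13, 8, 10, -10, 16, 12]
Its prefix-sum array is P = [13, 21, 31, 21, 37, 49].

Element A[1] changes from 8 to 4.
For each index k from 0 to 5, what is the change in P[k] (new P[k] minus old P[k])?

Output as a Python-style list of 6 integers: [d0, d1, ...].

Element change: A[1] 8 -> 4, delta = -4
For k < 1: P[k] unchanged, delta_P[k] = 0
For k >= 1: P[k] shifts by exactly -4
Delta array: [0, -4, -4, -4, -4, -4]

Answer: [0, -4, -4, -4, -4, -4]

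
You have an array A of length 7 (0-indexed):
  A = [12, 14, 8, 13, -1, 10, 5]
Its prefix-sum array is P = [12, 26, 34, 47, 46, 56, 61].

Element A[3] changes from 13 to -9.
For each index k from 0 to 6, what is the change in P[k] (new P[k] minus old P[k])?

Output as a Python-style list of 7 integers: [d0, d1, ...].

Element change: A[3] 13 -> -9, delta = -22
For k < 3: P[k] unchanged, delta_P[k] = 0
For k >= 3: P[k] shifts by exactly -22
Delta array: [0, 0, 0, -22, -22, -22, -22]

Answer: [0, 0, 0, -22, -22, -22, -22]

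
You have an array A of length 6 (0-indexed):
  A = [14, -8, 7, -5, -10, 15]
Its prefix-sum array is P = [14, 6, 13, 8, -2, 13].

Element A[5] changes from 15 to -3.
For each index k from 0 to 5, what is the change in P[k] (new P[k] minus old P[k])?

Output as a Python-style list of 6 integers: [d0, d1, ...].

Answer: [0, 0, 0, 0, 0, -18]

Derivation:
Element change: A[5] 15 -> -3, delta = -18
For k < 5: P[k] unchanged, delta_P[k] = 0
For k >= 5: P[k] shifts by exactly -18
Delta array: [0, 0, 0, 0, 0, -18]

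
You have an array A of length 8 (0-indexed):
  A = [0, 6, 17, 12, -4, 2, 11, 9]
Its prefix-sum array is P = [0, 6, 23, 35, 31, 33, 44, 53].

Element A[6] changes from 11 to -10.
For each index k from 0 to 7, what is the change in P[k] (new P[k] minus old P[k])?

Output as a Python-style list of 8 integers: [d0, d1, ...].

Answer: [0, 0, 0, 0, 0, 0, -21, -21]

Derivation:
Element change: A[6] 11 -> -10, delta = -21
For k < 6: P[k] unchanged, delta_P[k] = 0
For k >= 6: P[k] shifts by exactly -21
Delta array: [0, 0, 0, 0, 0, 0, -21, -21]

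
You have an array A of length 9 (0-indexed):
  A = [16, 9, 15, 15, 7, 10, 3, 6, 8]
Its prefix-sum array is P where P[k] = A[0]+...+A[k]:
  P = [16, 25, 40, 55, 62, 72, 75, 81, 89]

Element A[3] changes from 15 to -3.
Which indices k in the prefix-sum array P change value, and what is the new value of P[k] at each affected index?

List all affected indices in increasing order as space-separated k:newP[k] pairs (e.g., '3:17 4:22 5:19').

P[k] = A[0] + ... + A[k]
P[k] includes A[3] iff k >= 3
Affected indices: 3, 4, ..., 8; delta = -18
  P[3]: 55 + -18 = 37
  P[4]: 62 + -18 = 44
  P[5]: 72 + -18 = 54
  P[6]: 75 + -18 = 57
  P[7]: 81 + -18 = 63
  P[8]: 89 + -18 = 71

Answer: 3:37 4:44 5:54 6:57 7:63 8:71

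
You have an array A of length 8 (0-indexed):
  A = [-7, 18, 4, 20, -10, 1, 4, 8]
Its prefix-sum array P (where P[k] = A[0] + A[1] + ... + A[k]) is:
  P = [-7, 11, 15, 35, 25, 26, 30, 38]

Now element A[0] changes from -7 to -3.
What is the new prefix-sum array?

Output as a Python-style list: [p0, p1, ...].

Change: A[0] -7 -> -3, delta = 4
P[k] for k < 0: unchanged (A[0] not included)
P[k] for k >= 0: shift by delta = 4
  P[0] = -7 + 4 = -3
  P[1] = 11 + 4 = 15
  P[2] = 15 + 4 = 19
  P[3] = 35 + 4 = 39
  P[4] = 25 + 4 = 29
  P[5] = 26 + 4 = 30
  P[6] = 30 + 4 = 34
  P[7] = 38 + 4 = 42

Answer: [-3, 15, 19, 39, 29, 30, 34, 42]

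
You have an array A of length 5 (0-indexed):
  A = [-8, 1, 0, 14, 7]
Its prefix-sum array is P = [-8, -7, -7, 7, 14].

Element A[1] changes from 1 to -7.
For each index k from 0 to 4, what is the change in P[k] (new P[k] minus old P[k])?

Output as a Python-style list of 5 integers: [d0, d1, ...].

Element change: A[1] 1 -> -7, delta = -8
For k < 1: P[k] unchanged, delta_P[k] = 0
For k >= 1: P[k] shifts by exactly -8
Delta array: [0, -8, -8, -8, -8]

Answer: [0, -8, -8, -8, -8]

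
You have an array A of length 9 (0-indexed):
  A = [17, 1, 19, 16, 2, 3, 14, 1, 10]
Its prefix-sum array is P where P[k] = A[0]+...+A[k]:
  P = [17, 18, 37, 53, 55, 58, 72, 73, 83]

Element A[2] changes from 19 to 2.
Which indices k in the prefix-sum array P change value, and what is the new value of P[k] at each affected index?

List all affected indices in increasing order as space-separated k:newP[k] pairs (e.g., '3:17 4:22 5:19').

P[k] = A[0] + ... + A[k]
P[k] includes A[2] iff k >= 2
Affected indices: 2, 3, ..., 8; delta = -17
  P[2]: 37 + -17 = 20
  P[3]: 53 + -17 = 36
  P[4]: 55 + -17 = 38
  P[5]: 58 + -17 = 41
  P[6]: 72 + -17 = 55
  P[7]: 73 + -17 = 56
  P[8]: 83 + -17 = 66

Answer: 2:20 3:36 4:38 5:41 6:55 7:56 8:66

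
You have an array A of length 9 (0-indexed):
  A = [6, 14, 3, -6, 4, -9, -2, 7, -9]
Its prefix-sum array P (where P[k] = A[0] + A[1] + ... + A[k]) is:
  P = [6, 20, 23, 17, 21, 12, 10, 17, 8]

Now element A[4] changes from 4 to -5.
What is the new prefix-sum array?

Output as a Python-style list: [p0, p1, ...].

Change: A[4] 4 -> -5, delta = -9
P[k] for k < 4: unchanged (A[4] not included)
P[k] for k >= 4: shift by delta = -9
  P[0] = 6 + 0 = 6
  P[1] = 20 + 0 = 20
  P[2] = 23 + 0 = 23
  P[3] = 17 + 0 = 17
  P[4] = 21 + -9 = 12
  P[5] = 12 + -9 = 3
  P[6] = 10 + -9 = 1
  P[7] = 17 + -9 = 8
  P[8] = 8 + -9 = -1

Answer: [6, 20, 23, 17, 12, 3, 1, 8, -1]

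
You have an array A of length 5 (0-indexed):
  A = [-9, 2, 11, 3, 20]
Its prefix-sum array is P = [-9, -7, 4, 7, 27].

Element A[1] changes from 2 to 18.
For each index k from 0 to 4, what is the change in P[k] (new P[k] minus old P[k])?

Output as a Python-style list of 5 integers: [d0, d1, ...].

Answer: [0, 16, 16, 16, 16]

Derivation:
Element change: A[1] 2 -> 18, delta = 16
For k < 1: P[k] unchanged, delta_P[k] = 0
For k >= 1: P[k] shifts by exactly 16
Delta array: [0, 16, 16, 16, 16]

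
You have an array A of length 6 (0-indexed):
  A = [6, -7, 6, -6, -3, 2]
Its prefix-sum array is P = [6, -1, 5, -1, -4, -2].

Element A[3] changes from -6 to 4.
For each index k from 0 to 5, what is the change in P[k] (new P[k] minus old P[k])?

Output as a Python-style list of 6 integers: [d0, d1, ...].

Element change: A[3] -6 -> 4, delta = 10
For k < 3: P[k] unchanged, delta_P[k] = 0
For k >= 3: P[k] shifts by exactly 10
Delta array: [0, 0, 0, 10, 10, 10]

Answer: [0, 0, 0, 10, 10, 10]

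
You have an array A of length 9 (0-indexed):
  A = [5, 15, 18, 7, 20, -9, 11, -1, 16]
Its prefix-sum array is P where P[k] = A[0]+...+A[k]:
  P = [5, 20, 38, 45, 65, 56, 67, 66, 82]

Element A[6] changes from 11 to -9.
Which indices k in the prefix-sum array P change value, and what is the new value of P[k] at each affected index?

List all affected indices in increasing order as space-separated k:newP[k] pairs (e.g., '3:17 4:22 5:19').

Answer: 6:47 7:46 8:62

Derivation:
P[k] = A[0] + ... + A[k]
P[k] includes A[6] iff k >= 6
Affected indices: 6, 7, ..., 8; delta = -20
  P[6]: 67 + -20 = 47
  P[7]: 66 + -20 = 46
  P[8]: 82 + -20 = 62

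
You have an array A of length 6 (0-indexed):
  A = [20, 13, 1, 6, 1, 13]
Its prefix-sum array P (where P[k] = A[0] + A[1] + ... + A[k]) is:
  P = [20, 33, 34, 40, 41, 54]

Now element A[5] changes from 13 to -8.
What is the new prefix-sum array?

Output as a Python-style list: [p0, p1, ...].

Answer: [20, 33, 34, 40, 41, 33]

Derivation:
Change: A[5] 13 -> -8, delta = -21
P[k] for k < 5: unchanged (A[5] not included)
P[k] for k >= 5: shift by delta = -21
  P[0] = 20 + 0 = 20
  P[1] = 33 + 0 = 33
  P[2] = 34 + 0 = 34
  P[3] = 40 + 0 = 40
  P[4] = 41 + 0 = 41
  P[5] = 54 + -21 = 33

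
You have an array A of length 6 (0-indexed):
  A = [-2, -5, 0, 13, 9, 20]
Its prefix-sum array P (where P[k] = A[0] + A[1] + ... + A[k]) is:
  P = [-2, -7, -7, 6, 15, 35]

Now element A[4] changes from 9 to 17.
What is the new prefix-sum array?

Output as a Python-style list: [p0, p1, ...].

Change: A[4] 9 -> 17, delta = 8
P[k] for k < 4: unchanged (A[4] not included)
P[k] for k >= 4: shift by delta = 8
  P[0] = -2 + 0 = -2
  P[1] = -7 + 0 = -7
  P[2] = -7 + 0 = -7
  P[3] = 6 + 0 = 6
  P[4] = 15 + 8 = 23
  P[5] = 35 + 8 = 43

Answer: [-2, -7, -7, 6, 23, 43]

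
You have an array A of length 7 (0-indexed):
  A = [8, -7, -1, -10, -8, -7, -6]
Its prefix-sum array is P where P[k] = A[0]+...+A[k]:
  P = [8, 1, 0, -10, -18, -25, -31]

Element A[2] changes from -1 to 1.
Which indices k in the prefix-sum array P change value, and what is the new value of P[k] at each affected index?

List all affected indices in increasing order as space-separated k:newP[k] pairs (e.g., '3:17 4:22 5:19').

Answer: 2:2 3:-8 4:-16 5:-23 6:-29

Derivation:
P[k] = A[0] + ... + A[k]
P[k] includes A[2] iff k >= 2
Affected indices: 2, 3, ..., 6; delta = 2
  P[2]: 0 + 2 = 2
  P[3]: -10 + 2 = -8
  P[4]: -18 + 2 = -16
  P[5]: -25 + 2 = -23
  P[6]: -31 + 2 = -29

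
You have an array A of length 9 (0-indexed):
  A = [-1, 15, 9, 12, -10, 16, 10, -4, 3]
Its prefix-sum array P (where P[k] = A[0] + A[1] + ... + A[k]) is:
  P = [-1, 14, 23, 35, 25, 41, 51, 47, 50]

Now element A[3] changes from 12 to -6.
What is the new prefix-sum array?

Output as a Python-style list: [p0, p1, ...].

Answer: [-1, 14, 23, 17, 7, 23, 33, 29, 32]

Derivation:
Change: A[3] 12 -> -6, delta = -18
P[k] for k < 3: unchanged (A[3] not included)
P[k] for k >= 3: shift by delta = -18
  P[0] = -1 + 0 = -1
  P[1] = 14 + 0 = 14
  P[2] = 23 + 0 = 23
  P[3] = 35 + -18 = 17
  P[4] = 25 + -18 = 7
  P[5] = 41 + -18 = 23
  P[6] = 51 + -18 = 33
  P[7] = 47 + -18 = 29
  P[8] = 50 + -18 = 32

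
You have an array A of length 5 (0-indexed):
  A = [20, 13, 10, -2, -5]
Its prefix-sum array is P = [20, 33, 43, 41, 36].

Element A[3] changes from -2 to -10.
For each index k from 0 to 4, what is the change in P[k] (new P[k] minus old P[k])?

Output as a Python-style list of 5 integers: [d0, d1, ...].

Element change: A[3] -2 -> -10, delta = -8
For k < 3: P[k] unchanged, delta_P[k] = 0
For k >= 3: P[k] shifts by exactly -8
Delta array: [0, 0, 0, -8, -8]

Answer: [0, 0, 0, -8, -8]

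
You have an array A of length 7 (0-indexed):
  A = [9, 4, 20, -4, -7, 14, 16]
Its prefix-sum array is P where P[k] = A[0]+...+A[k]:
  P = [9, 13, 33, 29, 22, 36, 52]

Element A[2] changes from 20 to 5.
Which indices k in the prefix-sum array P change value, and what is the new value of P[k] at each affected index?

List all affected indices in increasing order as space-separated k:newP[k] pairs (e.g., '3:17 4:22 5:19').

Answer: 2:18 3:14 4:7 5:21 6:37

Derivation:
P[k] = A[0] + ... + A[k]
P[k] includes A[2] iff k >= 2
Affected indices: 2, 3, ..., 6; delta = -15
  P[2]: 33 + -15 = 18
  P[3]: 29 + -15 = 14
  P[4]: 22 + -15 = 7
  P[5]: 36 + -15 = 21
  P[6]: 52 + -15 = 37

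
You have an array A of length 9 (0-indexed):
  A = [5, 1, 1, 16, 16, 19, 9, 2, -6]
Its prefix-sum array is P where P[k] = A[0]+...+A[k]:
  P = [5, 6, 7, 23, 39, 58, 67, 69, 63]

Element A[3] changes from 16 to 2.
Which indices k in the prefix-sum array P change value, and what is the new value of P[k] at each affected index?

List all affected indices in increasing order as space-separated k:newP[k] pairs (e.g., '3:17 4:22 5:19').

P[k] = A[0] + ... + A[k]
P[k] includes A[3] iff k >= 3
Affected indices: 3, 4, ..., 8; delta = -14
  P[3]: 23 + -14 = 9
  P[4]: 39 + -14 = 25
  P[5]: 58 + -14 = 44
  P[6]: 67 + -14 = 53
  P[7]: 69 + -14 = 55
  P[8]: 63 + -14 = 49

Answer: 3:9 4:25 5:44 6:53 7:55 8:49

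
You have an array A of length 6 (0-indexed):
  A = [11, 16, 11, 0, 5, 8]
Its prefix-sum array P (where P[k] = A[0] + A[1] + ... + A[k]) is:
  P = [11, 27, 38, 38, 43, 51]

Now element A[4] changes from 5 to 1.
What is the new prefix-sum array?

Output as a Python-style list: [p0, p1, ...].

Answer: [11, 27, 38, 38, 39, 47]

Derivation:
Change: A[4] 5 -> 1, delta = -4
P[k] for k < 4: unchanged (A[4] not included)
P[k] for k >= 4: shift by delta = -4
  P[0] = 11 + 0 = 11
  P[1] = 27 + 0 = 27
  P[2] = 38 + 0 = 38
  P[3] = 38 + 0 = 38
  P[4] = 43 + -4 = 39
  P[5] = 51 + -4 = 47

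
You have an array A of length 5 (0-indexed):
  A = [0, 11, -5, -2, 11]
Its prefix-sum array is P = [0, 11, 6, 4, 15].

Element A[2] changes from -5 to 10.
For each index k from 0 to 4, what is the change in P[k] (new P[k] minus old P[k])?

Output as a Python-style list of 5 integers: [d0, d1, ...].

Element change: A[2] -5 -> 10, delta = 15
For k < 2: P[k] unchanged, delta_P[k] = 0
For k >= 2: P[k] shifts by exactly 15
Delta array: [0, 0, 15, 15, 15]

Answer: [0, 0, 15, 15, 15]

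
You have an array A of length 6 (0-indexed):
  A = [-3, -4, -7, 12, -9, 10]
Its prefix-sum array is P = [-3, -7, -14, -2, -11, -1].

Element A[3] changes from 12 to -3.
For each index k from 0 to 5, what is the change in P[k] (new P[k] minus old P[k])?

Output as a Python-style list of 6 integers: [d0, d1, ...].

Element change: A[3] 12 -> -3, delta = -15
For k < 3: P[k] unchanged, delta_P[k] = 0
For k >= 3: P[k] shifts by exactly -15
Delta array: [0, 0, 0, -15, -15, -15]

Answer: [0, 0, 0, -15, -15, -15]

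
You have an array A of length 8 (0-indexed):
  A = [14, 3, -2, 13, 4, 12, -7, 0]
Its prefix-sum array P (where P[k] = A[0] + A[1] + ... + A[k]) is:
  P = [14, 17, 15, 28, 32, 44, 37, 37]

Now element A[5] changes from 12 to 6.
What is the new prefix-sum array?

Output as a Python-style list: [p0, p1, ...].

Change: A[5] 12 -> 6, delta = -6
P[k] for k < 5: unchanged (A[5] not included)
P[k] for k >= 5: shift by delta = -6
  P[0] = 14 + 0 = 14
  P[1] = 17 + 0 = 17
  P[2] = 15 + 0 = 15
  P[3] = 28 + 0 = 28
  P[4] = 32 + 0 = 32
  P[5] = 44 + -6 = 38
  P[6] = 37 + -6 = 31
  P[7] = 37 + -6 = 31

Answer: [14, 17, 15, 28, 32, 38, 31, 31]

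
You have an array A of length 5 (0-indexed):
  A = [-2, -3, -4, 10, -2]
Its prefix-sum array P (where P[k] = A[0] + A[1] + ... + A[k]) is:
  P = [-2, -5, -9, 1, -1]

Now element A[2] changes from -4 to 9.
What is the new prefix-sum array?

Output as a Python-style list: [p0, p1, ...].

Change: A[2] -4 -> 9, delta = 13
P[k] for k < 2: unchanged (A[2] not included)
P[k] for k >= 2: shift by delta = 13
  P[0] = -2 + 0 = -2
  P[1] = -5 + 0 = -5
  P[2] = -9 + 13 = 4
  P[3] = 1 + 13 = 14
  P[4] = -1 + 13 = 12

Answer: [-2, -5, 4, 14, 12]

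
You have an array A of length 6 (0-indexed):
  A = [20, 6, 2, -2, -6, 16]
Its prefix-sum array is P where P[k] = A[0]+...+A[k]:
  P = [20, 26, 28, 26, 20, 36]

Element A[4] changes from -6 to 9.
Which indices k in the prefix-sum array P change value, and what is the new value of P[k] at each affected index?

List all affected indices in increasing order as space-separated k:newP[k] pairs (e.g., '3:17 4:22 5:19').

P[k] = A[0] + ... + A[k]
P[k] includes A[4] iff k >= 4
Affected indices: 4, 5, ..., 5; delta = 15
  P[4]: 20 + 15 = 35
  P[5]: 36 + 15 = 51

Answer: 4:35 5:51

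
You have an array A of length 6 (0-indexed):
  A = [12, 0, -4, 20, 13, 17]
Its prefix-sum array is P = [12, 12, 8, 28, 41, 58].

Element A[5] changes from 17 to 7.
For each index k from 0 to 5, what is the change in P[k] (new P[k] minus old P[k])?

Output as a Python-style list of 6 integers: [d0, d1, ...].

Element change: A[5] 17 -> 7, delta = -10
For k < 5: P[k] unchanged, delta_P[k] = 0
For k >= 5: P[k] shifts by exactly -10
Delta array: [0, 0, 0, 0, 0, -10]

Answer: [0, 0, 0, 0, 0, -10]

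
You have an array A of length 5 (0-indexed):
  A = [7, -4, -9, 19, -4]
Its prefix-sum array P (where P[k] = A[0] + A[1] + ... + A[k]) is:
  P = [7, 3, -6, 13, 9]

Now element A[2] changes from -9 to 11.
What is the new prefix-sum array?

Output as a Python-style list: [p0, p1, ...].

Answer: [7, 3, 14, 33, 29]

Derivation:
Change: A[2] -9 -> 11, delta = 20
P[k] for k < 2: unchanged (A[2] not included)
P[k] for k >= 2: shift by delta = 20
  P[0] = 7 + 0 = 7
  P[1] = 3 + 0 = 3
  P[2] = -6 + 20 = 14
  P[3] = 13 + 20 = 33
  P[4] = 9 + 20 = 29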